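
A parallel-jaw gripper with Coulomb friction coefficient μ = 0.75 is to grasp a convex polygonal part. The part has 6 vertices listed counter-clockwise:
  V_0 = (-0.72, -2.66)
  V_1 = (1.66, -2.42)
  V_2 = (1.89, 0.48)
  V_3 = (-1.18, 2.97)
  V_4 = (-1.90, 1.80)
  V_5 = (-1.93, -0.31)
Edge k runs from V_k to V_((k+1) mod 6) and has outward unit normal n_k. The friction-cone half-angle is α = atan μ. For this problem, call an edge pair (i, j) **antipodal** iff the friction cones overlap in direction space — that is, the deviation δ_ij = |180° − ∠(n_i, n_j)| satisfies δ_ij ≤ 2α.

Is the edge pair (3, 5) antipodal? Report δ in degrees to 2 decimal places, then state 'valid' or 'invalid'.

α = atan 0.75 = 36.87°;  2α = 73.74°
edge 3: e_3 = (-0.72, -1.17);  n_3 = (-0.8517, +0.5241)
edge 5: e_5 = (+1.21, -2.35);  n_5 = (-0.8891, -0.4578)
∠(n_3, n_5) = 58.85°
δ = |180° − 58.85°| = 121.15°
121.15° > 2α = 73.74°  →  invalid

δ = 121.15°, invalid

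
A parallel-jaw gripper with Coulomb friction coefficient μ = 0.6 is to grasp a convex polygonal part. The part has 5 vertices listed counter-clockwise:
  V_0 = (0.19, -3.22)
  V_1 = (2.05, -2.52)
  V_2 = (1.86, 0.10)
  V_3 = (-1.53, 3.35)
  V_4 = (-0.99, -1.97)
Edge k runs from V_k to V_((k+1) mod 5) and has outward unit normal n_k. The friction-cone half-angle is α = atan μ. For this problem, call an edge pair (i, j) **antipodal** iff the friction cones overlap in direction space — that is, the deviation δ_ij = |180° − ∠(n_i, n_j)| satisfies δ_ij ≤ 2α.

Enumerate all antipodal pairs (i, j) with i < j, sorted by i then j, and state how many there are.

α = atan 0.6 = 30.96°;  2α = 61.93°
n_0 = (+0.3522, -0.9359)
n_1 = (+0.9974, +0.0723)
n_2 = (+0.6920, +0.7219)
n_3 = (-0.9949, -0.1010)
n_4 = (-0.7272, -0.6865)
  (0,1): δ = 106.48°  ·
  (0,2): δ = 64.42°  ·
  (0,3): δ = 75.17°  ·
  (0,4): δ = 112.73°  ·
  (1,2): δ = 137.94°  ·
  (1,3): δ = 1.65°  ✓
  (1,4): δ = 39.20°  ✓
  (2,3): δ = 40.41°  ✓
  (2,4): δ = 2.86°  ✓
  (3,4): δ = 142.45°  ·
antipodal pairs: 4

count = 4; pairs: (1,3), (1,4), (2,3), (2,4)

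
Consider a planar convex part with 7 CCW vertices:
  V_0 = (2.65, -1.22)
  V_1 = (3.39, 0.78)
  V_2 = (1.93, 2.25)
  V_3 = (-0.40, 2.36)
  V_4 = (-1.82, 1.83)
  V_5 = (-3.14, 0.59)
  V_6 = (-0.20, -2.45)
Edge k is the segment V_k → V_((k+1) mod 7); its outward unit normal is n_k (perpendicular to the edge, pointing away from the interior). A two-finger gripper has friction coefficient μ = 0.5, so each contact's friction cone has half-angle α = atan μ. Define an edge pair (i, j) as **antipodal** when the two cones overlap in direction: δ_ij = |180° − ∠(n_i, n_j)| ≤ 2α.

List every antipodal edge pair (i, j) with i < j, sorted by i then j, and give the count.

α = atan 0.5 = 26.57°;  2α = 53.13°
n_0 = (+0.9379, -0.3470)
n_1 = (+0.7095, +0.7047)
n_2 = (+0.0472, +0.9989)
n_3 = (-0.3497, +0.9369)
n_4 = (-0.6847, +0.7288)
n_5 = (-0.7188, -0.6952)
n_6 = (+0.3963, -0.9181)
  (0,1): δ = 114.89°  ·
  (0,2): δ = 72.40°  ·
  (0,3): δ = 49.23°  ✓
  (0,4): δ = 26.49°  ✓
  (0,5): δ = 64.35°  ·
  (0,6): δ = 133.65°  ·
  (1,2): δ = 137.51°  ·
  (1,3): δ = 114.34°  ·
  (1,4): δ = 91.59°  ·
  (1,5): δ = 0.76°  ✓
  (1,6): δ = 68.54°  ·
  (2,3): δ = 156.83°  ·
  (2,4): δ = 134.09°  ·
  (2,5): δ = 43.26°  ✓
  (2,6): δ = 26.05°  ✓
  (3,4): δ = 157.26°  ·
  (3,5): δ = 66.43°  ·
  (3,6): δ = 2.88°  ✓
  (4,5): δ = 89.17°  ·
  (4,6): δ = 19.87°  ✓
  (5,6): δ = 110.70°  ·
antipodal pairs: 7

count = 7; pairs: (0,3), (0,4), (1,5), (2,5), (2,6), (3,6), (4,6)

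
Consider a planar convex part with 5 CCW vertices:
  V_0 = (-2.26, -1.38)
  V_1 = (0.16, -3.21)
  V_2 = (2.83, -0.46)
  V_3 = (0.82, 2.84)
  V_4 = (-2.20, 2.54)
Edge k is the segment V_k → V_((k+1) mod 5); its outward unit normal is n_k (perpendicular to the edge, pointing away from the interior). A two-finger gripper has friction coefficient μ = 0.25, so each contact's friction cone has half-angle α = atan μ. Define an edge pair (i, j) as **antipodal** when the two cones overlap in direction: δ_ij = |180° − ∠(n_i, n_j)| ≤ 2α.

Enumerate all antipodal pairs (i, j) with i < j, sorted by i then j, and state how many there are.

count = 1; pairs: (0,2)

α = atan 0.25 = 14.04°;  2α = 28.07°
n_0 = (-0.6032, -0.7976)
n_1 = (+0.7175, -0.6966)
n_2 = (+0.8540, +0.5202)
n_3 = (-0.0989, +0.9951)
n_4 = (-0.9999, +0.0153)
  (0,1): δ = 97.06°  ·
  (0,2): δ = 21.56°  ✓
  (0,3): δ = 42.77°  ·
  (0,4): δ = 126.22°  ·
  (1,2): δ = 104.50°  ·
  (1,3): δ = 40.17°  ·
  (1,4): δ = 43.28°  ·
  (2,3): δ = 115.67°  ·
  (2,4): δ = 32.22°  ·
  (3,4): δ = 96.55°  ·
antipodal pairs: 1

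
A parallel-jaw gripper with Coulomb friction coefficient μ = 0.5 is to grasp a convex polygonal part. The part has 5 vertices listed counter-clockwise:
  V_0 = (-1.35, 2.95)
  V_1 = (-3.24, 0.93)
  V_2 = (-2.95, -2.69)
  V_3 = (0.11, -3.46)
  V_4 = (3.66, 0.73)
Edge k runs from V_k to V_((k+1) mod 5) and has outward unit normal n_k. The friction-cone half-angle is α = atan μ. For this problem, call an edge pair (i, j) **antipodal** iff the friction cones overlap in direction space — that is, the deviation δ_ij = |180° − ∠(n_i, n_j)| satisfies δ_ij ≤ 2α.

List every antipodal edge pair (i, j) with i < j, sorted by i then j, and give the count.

count = 3; pairs: (0,3), (1,3), (2,4)

α = atan 0.5 = 26.57°;  2α = 53.13°
n_0 = (-0.7302, +0.6832)
n_1 = (-0.9968, -0.0799)
n_2 = (-0.2440, -0.9698)
n_3 = (+0.7630, -0.6464)
n_4 = (+0.4051, +0.9143)
  (0,1): δ = 132.32°  ·
  (0,2): δ = 61.03°  ·
  (0,3): δ = 2.82°  ✓
  (0,4): δ = 109.20°  ·
  (1,2): δ = 108.70°  ·
  (1,3): δ = 44.85°  ✓
  (1,4): δ = 61.52°  ·
  (2,3): δ = 116.15°  ·
  (2,4): δ = 9.77°  ✓
  (3,4): δ = 73.63°  ·
antipodal pairs: 3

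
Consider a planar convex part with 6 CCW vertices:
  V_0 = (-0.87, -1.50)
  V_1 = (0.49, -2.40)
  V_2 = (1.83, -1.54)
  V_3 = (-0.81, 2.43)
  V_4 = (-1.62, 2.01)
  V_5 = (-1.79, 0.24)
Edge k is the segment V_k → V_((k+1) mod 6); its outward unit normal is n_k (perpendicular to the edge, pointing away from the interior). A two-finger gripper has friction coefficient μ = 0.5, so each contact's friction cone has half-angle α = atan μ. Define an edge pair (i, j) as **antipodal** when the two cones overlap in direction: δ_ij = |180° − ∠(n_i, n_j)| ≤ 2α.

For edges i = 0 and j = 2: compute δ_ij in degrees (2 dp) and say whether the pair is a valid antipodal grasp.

δ = 22.88°, valid

α = atan 0.5 = 26.57°;  2α = 53.13°
edge 0: e_0 = (+1.36, -0.90);  n_0 = (-0.5519, -0.8339)
edge 2: e_2 = (-2.64, +3.97);  n_2 = (+0.8327, +0.5537)
∠(n_0, n_2) = 157.12°
δ = |180° − 157.12°| = 22.88°
22.88° ≤ 2α = 53.13°  →  valid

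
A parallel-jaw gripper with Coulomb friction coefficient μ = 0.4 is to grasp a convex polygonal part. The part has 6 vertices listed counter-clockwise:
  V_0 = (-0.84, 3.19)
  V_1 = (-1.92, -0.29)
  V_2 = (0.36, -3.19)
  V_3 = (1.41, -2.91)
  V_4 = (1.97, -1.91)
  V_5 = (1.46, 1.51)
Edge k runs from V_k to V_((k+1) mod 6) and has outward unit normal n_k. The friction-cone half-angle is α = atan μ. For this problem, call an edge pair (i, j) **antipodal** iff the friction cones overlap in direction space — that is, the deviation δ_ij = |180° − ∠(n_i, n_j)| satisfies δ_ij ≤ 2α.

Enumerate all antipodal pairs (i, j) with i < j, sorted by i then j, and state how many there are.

α = atan 0.4 = 21.80°;  2α = 43.60°
n_0 = (-0.9551, +0.2964)
n_1 = (-0.7861, -0.6181)
n_2 = (+0.2577, -0.9662)
n_3 = (+0.8725, -0.4886)
n_4 = (+0.9891, +0.1475)
n_5 = (+0.5898, +0.8075)
  (0,1): δ = 124.58°  ·
  (0,2): δ = 57.83°  ·
  (0,3): δ = 12.01°  ✓
  (0,4): δ = 25.72°  ✓
  (0,5): δ = 71.10°  ·
  (1,2): δ = 113.24°  ·
  (1,3): δ = 67.42°  ·
  (1,4): δ = 29.69°  ✓
  (1,5): δ = 15.68°  ✓
  (2,3): δ = 134.18°  ·
  (2,4): δ = 96.45°  ·
  (2,5): δ = 51.08°  ·
  (3,4): δ = 142.27°  ·
  (3,5): δ = 96.90°  ·
  (4,5): δ = 134.63°  ·
antipodal pairs: 4

count = 4; pairs: (0,3), (0,4), (1,4), (1,5)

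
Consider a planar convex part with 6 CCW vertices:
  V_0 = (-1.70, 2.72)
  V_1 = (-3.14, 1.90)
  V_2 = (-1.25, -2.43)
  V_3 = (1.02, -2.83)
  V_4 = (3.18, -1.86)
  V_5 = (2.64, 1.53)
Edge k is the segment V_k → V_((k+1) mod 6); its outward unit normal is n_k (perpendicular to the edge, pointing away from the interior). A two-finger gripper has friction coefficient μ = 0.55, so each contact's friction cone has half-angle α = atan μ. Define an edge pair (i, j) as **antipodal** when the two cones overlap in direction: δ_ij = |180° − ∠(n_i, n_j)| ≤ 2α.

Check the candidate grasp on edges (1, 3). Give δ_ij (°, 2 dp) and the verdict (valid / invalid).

δ = 89.40°, invalid

α = atan 0.55 = 28.81°;  2α = 57.62°
edge 1: e_1 = (+1.89, -4.33);  n_1 = (-0.9165, -0.4000)
edge 3: e_3 = (+2.16, +0.97);  n_3 = (+0.4097, -0.9122)
∠(n_1, n_3) = 90.60°
δ = |180° − 90.60°| = 89.40°
89.40° > 2α = 57.62°  →  invalid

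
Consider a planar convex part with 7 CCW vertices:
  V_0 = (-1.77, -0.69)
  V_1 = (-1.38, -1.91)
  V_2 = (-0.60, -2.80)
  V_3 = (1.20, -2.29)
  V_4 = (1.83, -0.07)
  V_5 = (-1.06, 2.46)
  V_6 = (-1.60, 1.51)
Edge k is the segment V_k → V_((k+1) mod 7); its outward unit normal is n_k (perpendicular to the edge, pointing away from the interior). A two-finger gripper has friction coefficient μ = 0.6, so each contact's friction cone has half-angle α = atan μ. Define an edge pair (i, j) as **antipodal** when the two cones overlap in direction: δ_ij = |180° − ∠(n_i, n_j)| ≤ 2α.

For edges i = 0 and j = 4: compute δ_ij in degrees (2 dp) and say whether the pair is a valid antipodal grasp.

δ = 31.07°, valid

α = atan 0.6 = 30.96°;  2α = 61.93°
edge 0: e_0 = (+0.39, -1.22);  n_0 = (-0.9525, -0.3045)
edge 4: e_4 = (-2.89, +2.53);  n_4 = (+0.6587, +0.7524)
∠(n_0, n_4) = 148.93°
δ = |180° − 148.93°| = 31.07°
31.07° ≤ 2α = 61.93°  →  valid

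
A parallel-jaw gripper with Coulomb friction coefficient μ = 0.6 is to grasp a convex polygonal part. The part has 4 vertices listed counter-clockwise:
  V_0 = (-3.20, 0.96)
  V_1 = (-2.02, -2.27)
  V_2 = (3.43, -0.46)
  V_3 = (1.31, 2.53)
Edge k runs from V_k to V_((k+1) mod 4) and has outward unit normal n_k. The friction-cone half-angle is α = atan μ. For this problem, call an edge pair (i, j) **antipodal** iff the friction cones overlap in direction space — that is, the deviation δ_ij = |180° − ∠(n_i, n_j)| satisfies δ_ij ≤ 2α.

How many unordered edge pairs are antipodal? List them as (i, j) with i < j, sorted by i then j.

α = atan 0.6 = 30.96°;  2α = 61.93°
n_0 = (-0.9393, -0.3431)
n_1 = (+0.3152, -0.9490)
n_2 = (+0.8158, +0.5784)
n_3 = (-0.3288, +0.9444)
  (0,1): δ = 91.70°  ·
  (0,2): δ = 15.27°  ✓
  (0,3): δ = 89.13°  ·
  (1,2): δ = 73.03°  ·
  (1,3): δ = 0.82°  ✓
  (2,3): δ = 106.14°  ·
antipodal pairs: 2

count = 2; pairs: (0,2), (1,3)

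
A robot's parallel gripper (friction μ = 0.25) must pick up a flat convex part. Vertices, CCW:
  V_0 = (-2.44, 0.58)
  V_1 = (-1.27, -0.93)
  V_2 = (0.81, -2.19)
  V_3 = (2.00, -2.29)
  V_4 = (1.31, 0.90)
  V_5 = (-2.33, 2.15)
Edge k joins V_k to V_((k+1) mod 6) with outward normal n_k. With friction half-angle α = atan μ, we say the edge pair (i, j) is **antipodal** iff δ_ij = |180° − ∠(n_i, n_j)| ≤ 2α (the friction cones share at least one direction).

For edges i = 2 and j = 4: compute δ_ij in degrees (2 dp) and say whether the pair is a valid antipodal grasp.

δ = 14.15°, valid

α = atan 0.25 = 14.04°;  2α = 28.07°
edge 2: e_2 = (+1.19, -0.10);  n_2 = (-0.0837, -0.9965)
edge 4: e_4 = (-3.64, +1.25);  n_4 = (+0.3248, +0.9458)
∠(n_2, n_4) = 165.85°
δ = |180° − 165.85°| = 14.15°
14.15° ≤ 2α = 28.07°  →  valid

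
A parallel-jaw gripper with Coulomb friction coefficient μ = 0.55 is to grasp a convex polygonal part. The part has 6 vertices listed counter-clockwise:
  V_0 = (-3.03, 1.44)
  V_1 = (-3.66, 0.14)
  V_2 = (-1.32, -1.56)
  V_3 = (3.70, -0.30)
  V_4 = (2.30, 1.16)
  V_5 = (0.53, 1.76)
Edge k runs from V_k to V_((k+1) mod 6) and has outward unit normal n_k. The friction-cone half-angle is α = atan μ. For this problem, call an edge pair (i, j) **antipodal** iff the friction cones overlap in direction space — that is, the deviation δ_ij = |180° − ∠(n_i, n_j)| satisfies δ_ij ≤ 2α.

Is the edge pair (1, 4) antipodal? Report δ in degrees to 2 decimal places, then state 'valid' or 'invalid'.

α = atan 0.55 = 28.81°;  2α = 57.62°
edge 1: e_1 = (+2.34, -1.70);  n_1 = (-0.5878, -0.8090)
edge 4: e_4 = (-1.77, +0.60);  n_4 = (+0.3210, +0.9471)
∠(n_1, n_4) = 162.73°
δ = |180° − 162.73°| = 17.27°
17.27° ≤ 2α = 57.62°  →  valid

δ = 17.27°, valid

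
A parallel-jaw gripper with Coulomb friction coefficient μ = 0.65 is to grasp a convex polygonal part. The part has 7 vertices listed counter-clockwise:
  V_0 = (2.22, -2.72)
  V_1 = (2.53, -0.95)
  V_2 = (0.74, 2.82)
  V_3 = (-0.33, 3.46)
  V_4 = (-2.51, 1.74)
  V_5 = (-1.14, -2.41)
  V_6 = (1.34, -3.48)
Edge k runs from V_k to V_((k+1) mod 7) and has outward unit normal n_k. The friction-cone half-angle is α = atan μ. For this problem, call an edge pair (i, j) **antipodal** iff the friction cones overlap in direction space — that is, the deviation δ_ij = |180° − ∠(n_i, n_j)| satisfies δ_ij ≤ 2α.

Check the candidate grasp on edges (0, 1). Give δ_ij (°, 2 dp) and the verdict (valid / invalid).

δ = 144.67°, invalid

α = atan 0.65 = 33.02°;  2α = 66.05°
edge 0: e_0 = (+0.31, +1.77);  n_0 = (+0.9850, -0.1725)
edge 1: e_1 = (-1.79, +3.77);  n_1 = (+0.9033, +0.4289)
∠(n_0, n_1) = 35.33°
δ = |180° − 35.33°| = 144.67°
144.67° > 2α = 66.05°  →  invalid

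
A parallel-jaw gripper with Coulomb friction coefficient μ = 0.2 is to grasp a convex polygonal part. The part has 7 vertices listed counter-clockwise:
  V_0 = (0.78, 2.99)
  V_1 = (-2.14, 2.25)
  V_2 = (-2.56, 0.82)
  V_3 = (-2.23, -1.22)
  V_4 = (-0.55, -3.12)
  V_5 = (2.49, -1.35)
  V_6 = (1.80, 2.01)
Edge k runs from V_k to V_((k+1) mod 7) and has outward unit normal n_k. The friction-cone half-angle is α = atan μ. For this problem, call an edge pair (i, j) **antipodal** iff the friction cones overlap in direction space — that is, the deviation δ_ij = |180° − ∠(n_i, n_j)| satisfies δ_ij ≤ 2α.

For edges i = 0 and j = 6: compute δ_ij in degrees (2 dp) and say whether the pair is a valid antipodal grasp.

α = atan 0.2 = 11.31°;  2α = 22.62°
edge 0: e_0 = (-2.92, -0.74);  n_0 = (-0.2457, +0.9694)
edge 6: e_6 = (-1.02, +0.98);  n_6 = (+0.6928, +0.7211)
∠(n_0, n_6) = 58.08°
δ = |180° − 58.08°| = 121.92°
121.92° > 2α = 22.62°  →  invalid

δ = 121.92°, invalid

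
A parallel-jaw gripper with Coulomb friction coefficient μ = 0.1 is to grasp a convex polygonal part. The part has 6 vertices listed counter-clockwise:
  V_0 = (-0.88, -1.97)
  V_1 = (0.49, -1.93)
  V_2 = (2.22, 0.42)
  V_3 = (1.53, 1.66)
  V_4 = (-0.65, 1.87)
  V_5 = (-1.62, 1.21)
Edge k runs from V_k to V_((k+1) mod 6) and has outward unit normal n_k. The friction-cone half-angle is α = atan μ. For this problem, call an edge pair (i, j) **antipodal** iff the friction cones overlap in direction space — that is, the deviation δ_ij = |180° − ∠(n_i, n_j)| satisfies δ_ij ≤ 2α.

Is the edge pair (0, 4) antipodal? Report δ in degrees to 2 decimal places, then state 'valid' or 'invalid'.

α = atan 0.1 = 5.71°;  2α = 11.42°
edge 0: e_0 = (+1.37, +0.04);  n_0 = (+0.0292, -0.9996)
edge 4: e_4 = (-0.97, -0.66);  n_4 = (-0.5625, +0.8268)
∠(n_0, n_4) = 147.44°
δ = |180° − 147.44°| = 32.56°
32.56° > 2α = 11.42°  →  invalid

δ = 32.56°, invalid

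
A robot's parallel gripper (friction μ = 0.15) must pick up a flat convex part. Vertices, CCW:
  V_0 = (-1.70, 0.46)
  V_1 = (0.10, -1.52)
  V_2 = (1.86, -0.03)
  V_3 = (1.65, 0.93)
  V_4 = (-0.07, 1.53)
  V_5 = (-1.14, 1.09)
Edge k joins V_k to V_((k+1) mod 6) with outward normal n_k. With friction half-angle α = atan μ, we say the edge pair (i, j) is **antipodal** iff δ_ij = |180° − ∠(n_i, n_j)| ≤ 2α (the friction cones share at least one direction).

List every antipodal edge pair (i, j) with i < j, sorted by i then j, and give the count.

α = atan 0.15 = 8.53°;  2α = 17.06°
n_0 = (-0.7399, -0.6727)
n_1 = (+0.6461, -0.7632)
n_2 = (+0.9769, +0.2137)
n_3 = (+0.3294, +0.9442)
n_4 = (-0.3803, +0.9249)
n_5 = (-0.7474, +0.6644)
  (0,1): δ = 92.02°  ·
  (0,2): δ = 29.93°  ·
  (0,3): δ = 28.50°  ·
  (0,4): δ = 70.08°  ·
  (0,5): δ = 96.09°  ·
  (1,2): δ = 117.91°  ·
  (1,3): δ = 59.48°  ·
  (1,4): δ = 17.90°  ·
  (1,5): δ = 8.12°  ✓
  (2,3): δ = 121.57°  ·
  (2,4): δ = 79.99°  ·
  (2,5): δ = 53.97°  ·
  (3,4): δ = 138.42°  ·
  (3,5): δ = 112.40°  ·
  (4,5): δ = 153.99°  ·
antipodal pairs: 1

count = 1; pairs: (1,5)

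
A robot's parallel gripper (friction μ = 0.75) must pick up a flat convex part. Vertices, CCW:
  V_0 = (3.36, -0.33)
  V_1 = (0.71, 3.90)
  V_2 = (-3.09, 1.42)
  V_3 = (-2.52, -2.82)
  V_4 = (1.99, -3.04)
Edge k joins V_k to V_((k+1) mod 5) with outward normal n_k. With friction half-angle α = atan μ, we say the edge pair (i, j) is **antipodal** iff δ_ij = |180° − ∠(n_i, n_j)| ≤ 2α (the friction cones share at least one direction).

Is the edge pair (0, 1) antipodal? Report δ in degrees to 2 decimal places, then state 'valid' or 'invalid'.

δ = 88.94°, invalid

α = atan 0.75 = 36.87°;  2α = 73.74°
edge 0: e_0 = (-2.65, +4.23);  n_0 = (+0.8474, +0.5309)
edge 1: e_1 = (-3.80, -2.48);  n_1 = (-0.5465, +0.8374)
∠(n_0, n_1) = 91.06°
δ = |180° − 91.06°| = 88.94°
88.94° > 2α = 73.74°  →  invalid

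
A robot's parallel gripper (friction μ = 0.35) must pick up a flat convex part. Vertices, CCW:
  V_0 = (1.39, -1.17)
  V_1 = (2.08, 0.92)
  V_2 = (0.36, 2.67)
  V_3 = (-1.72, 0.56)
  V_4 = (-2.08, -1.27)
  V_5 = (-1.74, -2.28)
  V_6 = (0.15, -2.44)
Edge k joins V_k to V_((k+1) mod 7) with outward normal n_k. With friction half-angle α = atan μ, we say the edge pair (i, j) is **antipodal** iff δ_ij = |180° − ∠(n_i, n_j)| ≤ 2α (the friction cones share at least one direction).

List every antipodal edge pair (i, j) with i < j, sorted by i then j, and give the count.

α = atan 0.35 = 19.29°;  2α = 38.58°
n_0 = (+0.9496, -0.3135)
n_1 = (+0.7132, +0.7010)
n_2 = (-0.7122, +0.7020)
n_3 = (-0.9812, +0.1930)
n_4 = (-0.9477, -0.3190)
n_5 = (-0.0844, -0.9964)
n_6 = (+0.7155, -0.6986)
  (0,1): δ = 117.23°  ·
  (0,2): δ = 26.32°  ✓
  (0,3): δ = 7.14°  ✓
  (0,4): δ = 36.88°  ✓
  (0,5): δ = 103.43°  ·
  (0,6): δ = 153.96°  ·
  (1,2): δ = 89.09°  ·
  (1,3): δ = 55.63°  ·
  (1,4): δ = 25.90°  ✓
  (1,5): δ = 40.66°  ·
  (1,6): δ = 91.18°  ·
  (2,3): δ = 146.54°  ·
  (2,4): δ = 116.81°  ·
  (2,5): δ = 50.25°  ·
  (2,6): δ = 0.27°  ✓
  (3,4): δ = 150.27°  ·
  (3,5): δ = 83.71°  ·
  (3,6): δ = 33.19°  ✓
  (4,5): δ = 113.44°  ·
  (4,6): δ = 62.92°  ·
  (5,6): δ = 129.48°  ·
antipodal pairs: 6

count = 6; pairs: (0,2), (0,3), (0,4), (1,4), (2,6), (3,6)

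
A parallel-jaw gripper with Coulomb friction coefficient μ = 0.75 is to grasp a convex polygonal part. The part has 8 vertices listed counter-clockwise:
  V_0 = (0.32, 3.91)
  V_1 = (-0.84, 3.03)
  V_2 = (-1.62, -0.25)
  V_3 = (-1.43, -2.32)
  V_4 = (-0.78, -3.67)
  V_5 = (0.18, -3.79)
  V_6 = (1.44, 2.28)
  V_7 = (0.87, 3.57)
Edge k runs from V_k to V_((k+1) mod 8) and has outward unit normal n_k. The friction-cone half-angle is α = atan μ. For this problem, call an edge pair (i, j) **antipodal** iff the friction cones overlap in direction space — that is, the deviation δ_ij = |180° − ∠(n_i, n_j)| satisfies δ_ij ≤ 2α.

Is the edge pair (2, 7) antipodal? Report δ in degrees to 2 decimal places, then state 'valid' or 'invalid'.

δ = 53.03°, valid

α = atan 0.75 = 36.87°;  2α = 73.74°
edge 2: e_2 = (+0.19, -2.07);  n_2 = (-0.9958, -0.0914)
edge 7: e_7 = (-0.55, +0.34);  n_7 = (+0.5258, +0.8506)
∠(n_2, n_7) = 126.97°
δ = |180° − 126.97°| = 53.03°
53.03° ≤ 2α = 73.74°  →  valid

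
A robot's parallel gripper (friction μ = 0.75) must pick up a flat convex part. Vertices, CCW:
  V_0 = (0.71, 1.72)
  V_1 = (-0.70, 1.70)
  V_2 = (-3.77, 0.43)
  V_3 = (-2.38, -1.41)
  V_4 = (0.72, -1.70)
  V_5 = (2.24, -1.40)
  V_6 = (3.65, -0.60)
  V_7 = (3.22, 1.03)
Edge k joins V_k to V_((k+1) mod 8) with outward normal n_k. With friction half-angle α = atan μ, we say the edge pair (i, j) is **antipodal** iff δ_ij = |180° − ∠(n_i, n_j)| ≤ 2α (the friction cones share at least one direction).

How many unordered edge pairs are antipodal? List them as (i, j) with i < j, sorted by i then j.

α = atan 0.75 = 36.87°;  2α = 73.74°
n_0 = (-0.0142, +0.9999)
n_1 = (-0.3823, +0.9241)
n_2 = (-0.7979, -0.6028)
n_3 = (-0.0931, -0.9957)
n_4 = (+0.1936, -0.9811)
n_5 = (+0.4935, -0.8698)
n_6 = (+0.9669, +0.2551)
n_7 = (+0.2651, +0.9642)
  (0,1): δ = 158.34°  ·
  (0,2): δ = 53.74°  ✓
  (0,3): δ = 6.16°  ✓
  (0,4): δ = 10.35°  ✓
  (0,5): δ = 28.76°  ✓
  (0,6): δ = 103.97°  ·
  (0,7): δ = 163.82°  ·
  (1,2): δ = 75.41°  ·
  (1,3): δ = 27.82°  ✓
  (1,4): δ = 11.31°  ✓
  (1,5): δ = 7.10°  ✓
  (1,6): δ = 82.30°  ·
  (1,7): δ = 142.16°  ·
  (2,3): δ = 132.41°  ·
  (2,4): δ = 115.90°  ·
  (2,5): δ = 97.50°  ·
  (2,6): δ = 22.29°  ✓
  (2,7): δ = 37.56°  ✓
  (3,4): δ = 163.49°  ·
  (3,5): δ = 145.09°  ·
  (3,6): δ = 69.88°  ✓
  (3,7): δ = 10.03°  ✓
  (4,5): δ = 161.60°  ·
  (4,6): δ = 86.39°  ·
  (4,7): δ = 26.54°  ✓
  (5,6): δ = 104.79°  ·
  (5,7): δ = 44.94°  ✓
  (6,7): δ = 120.15°  ·
antipodal pairs: 13

count = 13; pairs: (0,2), (0,3), (0,4), (0,5), (1,3), (1,4), (1,5), (2,6), (2,7), (3,6), (3,7), (4,7), (5,7)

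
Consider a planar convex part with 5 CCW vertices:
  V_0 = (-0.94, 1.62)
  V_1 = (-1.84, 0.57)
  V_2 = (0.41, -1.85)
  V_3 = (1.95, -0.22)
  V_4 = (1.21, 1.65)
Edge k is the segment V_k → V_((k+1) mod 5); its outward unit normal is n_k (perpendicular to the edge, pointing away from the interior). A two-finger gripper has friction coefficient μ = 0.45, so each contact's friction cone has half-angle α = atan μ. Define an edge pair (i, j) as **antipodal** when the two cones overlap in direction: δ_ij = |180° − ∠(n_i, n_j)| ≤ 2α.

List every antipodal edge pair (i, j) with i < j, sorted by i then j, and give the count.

count = 4; pairs: (0,2), (1,3), (1,4), (2,4)

α = atan 0.45 = 24.23°;  2α = 48.46°
n_0 = (-0.7593, +0.6508)
n_1 = (-0.7324, -0.6809)
n_2 = (+0.7269, -0.6868)
n_3 = (+0.9298, +0.3680)
n_4 = (-0.0140, +0.9999)
  (0,1): δ = 96.48°  ·
  (0,2): δ = 2.77°  ✓
  (0,3): δ = 62.19°  ·
  (0,4): δ = 131.40°  ·
  (1,2): δ = 86.29°  ·
  (1,3): δ = 21.33°  ✓
  (1,4): δ = 47.88°  ✓
  (2,3): δ = 115.04°  ·
  (2,4): δ = 45.83°  ✓
  (3,4): δ = 110.79°  ·
antipodal pairs: 4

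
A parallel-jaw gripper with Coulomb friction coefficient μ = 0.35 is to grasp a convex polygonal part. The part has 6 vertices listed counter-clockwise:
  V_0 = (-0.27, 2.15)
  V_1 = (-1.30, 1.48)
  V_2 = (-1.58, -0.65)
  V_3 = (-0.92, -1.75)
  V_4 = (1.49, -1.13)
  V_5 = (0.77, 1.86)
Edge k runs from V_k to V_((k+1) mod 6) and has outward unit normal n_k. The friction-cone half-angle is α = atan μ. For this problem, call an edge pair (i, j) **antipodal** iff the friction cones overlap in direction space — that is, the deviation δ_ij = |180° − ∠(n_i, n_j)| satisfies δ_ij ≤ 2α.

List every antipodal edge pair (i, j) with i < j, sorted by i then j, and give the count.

count = 4; pairs: (0,3), (1,4), (2,4), (3,5)

α = atan 0.35 = 19.29°;  2α = 38.58°
n_0 = (-0.5453, +0.8383)
n_1 = (-0.9915, +0.1303)
n_2 = (-0.8575, -0.5145)
n_3 = (+0.2491, -0.9685)
n_4 = (+0.9722, +0.2341)
n_5 = (+0.2686, +0.9633)
  (0,1): δ = 130.53°  ·
  (0,2): δ = 92.08°  ·
  (0,3): δ = 18.62°  ✓
  (0,4): δ = 70.50°  ·
  (0,5): δ = 131.38°  ·
  (1,2): δ = 141.55°  ·
  (1,3): δ = 68.08°  ·
  (1,4): δ = 21.03°  ✓
  (1,5): δ = 81.91°  ·
  (2,3): δ = 106.54°  ·
  (2,4): δ = 17.42°  ✓
  (2,5): δ = 43.46°  ·
  (3,4): δ = 90.89°  ·
  (3,5): δ = 30.01°  ✓
  (4,5): δ = 119.12°  ·
antipodal pairs: 4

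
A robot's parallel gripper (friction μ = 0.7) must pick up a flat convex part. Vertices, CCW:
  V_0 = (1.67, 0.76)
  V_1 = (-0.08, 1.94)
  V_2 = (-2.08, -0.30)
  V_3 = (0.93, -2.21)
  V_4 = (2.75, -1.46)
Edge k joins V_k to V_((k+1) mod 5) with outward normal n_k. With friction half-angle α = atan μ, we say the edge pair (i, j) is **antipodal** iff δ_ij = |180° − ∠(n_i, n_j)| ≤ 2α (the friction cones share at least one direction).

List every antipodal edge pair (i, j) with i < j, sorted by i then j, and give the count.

α = atan 0.7 = 34.99°;  2α = 69.98°
n_0 = (+0.5591, +0.8291)
n_1 = (-0.7459, +0.6660)
n_2 = (-0.5358, -0.8444)
n_3 = (+0.3810, -0.9246)
n_4 = (+0.8992, +0.4375)
  (0,1): δ = 97.77°  ·
  (0,2): δ = 1.59°  ✓
  (0,3): δ = 56.39°  ✓
  (0,4): δ = 149.93°  ·
  (1,2): δ = 80.64°  ·
  (1,3): δ = 25.84°  ✓
  (1,4): δ = 67.70°  ✓
  (2,3): δ = 125.21°  ·
  (2,4): δ = 31.66°  ✓
  (3,4): δ = 86.45°  ·
antipodal pairs: 5

count = 5; pairs: (0,2), (0,3), (1,3), (1,4), (2,4)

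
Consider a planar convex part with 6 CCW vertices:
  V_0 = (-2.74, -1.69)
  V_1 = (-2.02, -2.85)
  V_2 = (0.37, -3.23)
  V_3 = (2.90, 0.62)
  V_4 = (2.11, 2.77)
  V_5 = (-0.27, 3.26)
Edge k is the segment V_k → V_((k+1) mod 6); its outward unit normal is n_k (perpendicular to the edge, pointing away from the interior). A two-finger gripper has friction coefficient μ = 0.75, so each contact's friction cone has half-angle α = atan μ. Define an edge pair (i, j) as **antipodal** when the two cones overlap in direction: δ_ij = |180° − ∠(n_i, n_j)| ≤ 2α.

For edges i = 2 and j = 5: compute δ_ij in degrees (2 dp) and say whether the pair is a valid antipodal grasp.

δ = 6.79°, valid

α = atan 0.75 = 36.87°;  2α = 73.74°
edge 2: e_2 = (+2.53, +3.85);  n_2 = (+0.8357, -0.5492)
edge 5: e_5 = (-2.47, -4.95);  n_5 = (-0.8948, +0.4465)
∠(n_2, n_5) = 173.21°
δ = |180° − 173.21°| = 6.79°
6.79° ≤ 2α = 73.74°  →  valid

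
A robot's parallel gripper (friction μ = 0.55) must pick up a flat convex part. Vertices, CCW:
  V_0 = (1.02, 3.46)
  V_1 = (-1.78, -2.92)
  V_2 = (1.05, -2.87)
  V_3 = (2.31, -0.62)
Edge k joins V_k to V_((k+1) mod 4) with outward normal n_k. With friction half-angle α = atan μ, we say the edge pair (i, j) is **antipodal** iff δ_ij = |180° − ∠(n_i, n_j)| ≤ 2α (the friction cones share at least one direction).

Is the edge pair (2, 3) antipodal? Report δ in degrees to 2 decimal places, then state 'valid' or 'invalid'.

δ = 133.21°, invalid

α = atan 0.55 = 28.81°;  2α = 57.62°
edge 2: e_2 = (+1.26, +2.25);  n_2 = (+0.8725, -0.4886)
edge 3: e_3 = (-1.29, +4.08);  n_3 = (+0.9535, +0.3015)
∠(n_2, n_3) = 46.79°
δ = |180° − 46.79°| = 133.21°
133.21° > 2α = 57.62°  →  invalid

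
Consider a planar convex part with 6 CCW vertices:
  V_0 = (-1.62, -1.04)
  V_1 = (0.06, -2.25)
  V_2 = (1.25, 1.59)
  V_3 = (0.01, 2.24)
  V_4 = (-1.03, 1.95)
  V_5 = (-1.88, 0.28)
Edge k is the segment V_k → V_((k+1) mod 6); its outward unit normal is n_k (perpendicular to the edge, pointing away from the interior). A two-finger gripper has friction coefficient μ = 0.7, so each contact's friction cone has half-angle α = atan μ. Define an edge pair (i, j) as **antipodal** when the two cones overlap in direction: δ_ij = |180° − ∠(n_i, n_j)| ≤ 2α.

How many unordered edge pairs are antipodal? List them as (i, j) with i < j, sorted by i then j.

α = atan 0.7 = 34.99°;  2α = 69.98°
n_0 = (-0.5844, -0.8114)
n_1 = (+0.9552, -0.2960)
n_2 = (+0.4643, +0.8857)
n_3 = (-0.2686, +0.9633)
n_4 = (-0.8912, +0.4536)
n_5 = (-0.9811, -0.1933)
  (0,1): δ = 71.46°  ·
  (0,2): δ = 8.10°  ✓
  (0,3): δ = 51.34°  ✓
  (0,4): δ = 98.79°  ·
  (0,5): δ = 136.91°  ·
  (1,2): δ = 100.45°  ·
  (1,3): δ = 57.20°  ✓
  (1,4): δ = 9.76°  ✓
  (1,5): δ = 28.36°  ✓
  (2,3): δ = 136.76°  ·
  (2,4): δ = 89.31°  ·
  (2,5): δ = 51.19°  ✓
  (3,4): δ = 132.56°  ·
  (3,5): δ = 94.44°  ·
  (4,5): δ = 141.88°  ·
antipodal pairs: 6

count = 6; pairs: (0,2), (0,3), (1,3), (1,4), (1,5), (2,5)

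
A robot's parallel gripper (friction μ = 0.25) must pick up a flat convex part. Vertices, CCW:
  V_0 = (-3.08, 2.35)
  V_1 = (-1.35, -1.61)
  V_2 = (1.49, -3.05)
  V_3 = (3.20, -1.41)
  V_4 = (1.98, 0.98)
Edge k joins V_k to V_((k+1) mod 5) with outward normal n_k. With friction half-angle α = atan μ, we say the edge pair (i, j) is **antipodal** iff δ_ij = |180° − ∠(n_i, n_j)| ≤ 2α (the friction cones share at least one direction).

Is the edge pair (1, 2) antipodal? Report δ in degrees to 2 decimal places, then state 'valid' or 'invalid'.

δ = 109.31°, invalid

α = atan 0.25 = 14.04°;  2α = 28.07°
edge 1: e_1 = (+2.84, -1.44);  n_1 = (-0.4522, -0.8919)
edge 2: e_2 = (+1.71, +1.64);  n_2 = (+0.6922, -0.7217)
∠(n_1, n_2) = 70.69°
δ = |180° − 70.69°| = 109.31°
109.31° > 2α = 28.07°  →  invalid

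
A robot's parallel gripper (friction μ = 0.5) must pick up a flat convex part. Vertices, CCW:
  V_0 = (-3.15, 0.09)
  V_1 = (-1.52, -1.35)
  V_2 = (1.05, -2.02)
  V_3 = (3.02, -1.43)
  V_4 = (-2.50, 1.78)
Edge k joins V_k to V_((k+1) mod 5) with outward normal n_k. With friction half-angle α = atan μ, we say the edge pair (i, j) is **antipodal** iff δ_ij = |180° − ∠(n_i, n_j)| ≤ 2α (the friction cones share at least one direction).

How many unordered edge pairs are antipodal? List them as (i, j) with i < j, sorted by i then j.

count = 4; pairs: (0,3), (1,3), (2,3), (2,4)

α = atan 0.5 = 26.57°;  2α = 53.13°
n_0 = (-0.6621, -0.7494)
n_1 = (-0.2523, -0.9677)
n_2 = (+0.2869, -0.9580)
n_3 = (+0.5027, +0.8645)
n_4 = (-0.9333, +0.3590)
  (0,1): δ = 153.15°  ·
  (0,2): δ = 121.87°  ·
  (0,3): δ = 11.28°  ✓
  (0,4): δ = 110.42°  ·
  (1,2): δ = 148.72°  ·
  (1,3): δ = 15.57°  ✓
  (1,4): δ = 83.57°  ·
  (2,3): δ = 46.85°  ✓
  (2,4): δ = 52.29°  ✓
  (3,4): δ = 80.86°  ·
antipodal pairs: 4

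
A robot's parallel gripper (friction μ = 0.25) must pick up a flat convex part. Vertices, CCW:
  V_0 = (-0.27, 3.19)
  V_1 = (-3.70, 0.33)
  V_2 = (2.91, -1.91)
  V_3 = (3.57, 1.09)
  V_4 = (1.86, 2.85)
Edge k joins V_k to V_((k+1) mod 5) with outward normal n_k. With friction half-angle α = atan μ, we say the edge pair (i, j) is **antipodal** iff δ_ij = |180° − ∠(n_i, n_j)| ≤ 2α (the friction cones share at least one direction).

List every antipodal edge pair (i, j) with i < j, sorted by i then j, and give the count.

α = atan 0.25 = 14.04°;  2α = 28.07°
n_0 = (-0.6404, +0.7680)
n_1 = (-0.3210, -0.9471)
n_2 = (+0.9766, -0.2149)
n_3 = (+0.7172, +0.6968)
n_4 = (+0.1576, +0.9875)
  (0,1): δ = 58.54°  ·
  (0,2): δ = 37.77°  ·
  (0,3): δ = 94.35°  ·
  (0,4): δ = 131.11°  ·
  (1,2): δ = 83.69°  ·
  (1,3): δ = 27.11°  ✓
  (1,4): δ = 9.65°  ✓
  (2,3): δ = 123.42°  ·
  (2,4): δ = 86.66°  ·
  (3,4): δ = 143.24°  ·
antipodal pairs: 2

count = 2; pairs: (1,3), (1,4)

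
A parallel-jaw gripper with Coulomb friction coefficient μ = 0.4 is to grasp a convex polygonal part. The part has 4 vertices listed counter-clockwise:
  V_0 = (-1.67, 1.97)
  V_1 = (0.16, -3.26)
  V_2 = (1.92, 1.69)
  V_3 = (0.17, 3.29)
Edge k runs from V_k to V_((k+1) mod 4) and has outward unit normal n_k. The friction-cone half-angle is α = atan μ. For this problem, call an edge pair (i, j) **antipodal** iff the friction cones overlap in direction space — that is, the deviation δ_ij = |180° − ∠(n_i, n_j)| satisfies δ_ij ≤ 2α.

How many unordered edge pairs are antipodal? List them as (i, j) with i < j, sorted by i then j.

count = 3; pairs: (0,1), (0,2), (1,3)

α = atan 0.4 = 21.80°;  2α = 43.60°
n_0 = (-0.9439, -0.3303)
n_1 = (+0.9422, -0.3350)
n_2 = (+0.6748, +0.7380)
n_3 = (-0.5829, +0.8125)
  (0,1): δ = 38.86°  ✓
  (0,2): δ = 28.28°  ✓
  (0,3): δ = 106.37°  ·
  (1,2): δ = 112.86°  ·
  (1,3): δ = 34.77°  ✓
  (2,3): δ = 101.91°  ·
antipodal pairs: 3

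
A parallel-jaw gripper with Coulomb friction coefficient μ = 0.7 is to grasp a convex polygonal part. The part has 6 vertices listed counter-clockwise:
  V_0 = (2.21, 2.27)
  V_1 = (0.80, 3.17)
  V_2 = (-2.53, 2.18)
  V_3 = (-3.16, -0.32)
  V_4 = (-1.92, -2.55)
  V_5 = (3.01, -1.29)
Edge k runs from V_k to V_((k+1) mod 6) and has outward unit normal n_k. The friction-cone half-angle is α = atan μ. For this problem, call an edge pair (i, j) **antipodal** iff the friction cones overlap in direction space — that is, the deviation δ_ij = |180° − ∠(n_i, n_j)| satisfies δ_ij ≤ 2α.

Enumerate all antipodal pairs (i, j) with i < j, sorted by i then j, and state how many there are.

α = atan 0.7 = 34.99°;  2α = 69.98°
n_0 = (+0.5380, +0.8429)
n_1 = (-0.2850, +0.9585)
n_2 = (-0.9697, +0.2444)
n_3 = (-0.8740, -0.4860)
n_4 = (+0.2476, -0.9689)
n_5 = (+0.9757, +0.2193)
  (0,1): δ = 130.89°  ·
  (0,2): δ = 71.59°  ·
  (0,3): δ = 28.37°  ✓
  (0,4): δ = 46.89°  ✓
  (0,5): δ = 135.22°  ·
  (1,2): δ = 120.70°  ·
  (1,3): δ = 77.48°  ·
  (1,4): δ = 2.22°  ✓
  (1,5): δ = 86.11°  ·
  (2,3): δ = 136.78°  ·
  (2,4): δ = 61.52°  ✓
  (2,5): δ = 26.81°  ✓
  (3,4): δ = 104.74°  ·
  (3,5): δ = 16.41°  ✓
  (4,5): δ = 91.67°  ·
antipodal pairs: 6

count = 6; pairs: (0,3), (0,4), (1,4), (2,4), (2,5), (3,5)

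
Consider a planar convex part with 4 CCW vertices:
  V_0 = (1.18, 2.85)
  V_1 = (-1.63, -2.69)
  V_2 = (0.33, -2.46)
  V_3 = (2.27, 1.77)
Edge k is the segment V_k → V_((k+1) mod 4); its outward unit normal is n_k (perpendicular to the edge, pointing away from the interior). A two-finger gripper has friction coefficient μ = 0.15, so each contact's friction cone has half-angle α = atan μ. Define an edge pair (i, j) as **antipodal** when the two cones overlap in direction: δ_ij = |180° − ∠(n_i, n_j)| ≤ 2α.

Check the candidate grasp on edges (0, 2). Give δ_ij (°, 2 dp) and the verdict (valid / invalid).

δ = 2.26°, valid

α = atan 0.15 = 8.53°;  2α = 17.06°
edge 0: e_0 = (-2.81, -5.54);  n_0 = (-0.8918, +0.4524)
edge 2: e_2 = (+1.94, +4.23);  n_2 = (+0.9090, -0.4169)
∠(n_0, n_2) = 177.74°
δ = |180° − 177.74°| = 2.26°
2.26° ≤ 2α = 17.06°  →  valid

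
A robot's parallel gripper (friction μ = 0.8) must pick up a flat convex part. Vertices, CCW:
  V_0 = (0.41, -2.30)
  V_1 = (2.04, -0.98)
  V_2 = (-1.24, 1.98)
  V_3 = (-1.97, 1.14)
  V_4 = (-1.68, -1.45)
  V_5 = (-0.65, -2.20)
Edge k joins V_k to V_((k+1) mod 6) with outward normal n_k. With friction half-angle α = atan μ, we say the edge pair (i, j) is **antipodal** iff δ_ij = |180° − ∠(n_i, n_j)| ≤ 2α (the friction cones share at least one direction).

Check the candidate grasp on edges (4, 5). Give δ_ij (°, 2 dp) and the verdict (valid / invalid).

α = atan 0.8 = 38.66°;  2α = 77.32°
edge 4: e_4 = (+1.03, -0.75);  n_4 = (-0.5886, -0.8084)
edge 5: e_5 = (+1.06, -0.10);  n_5 = (-0.0939, -0.9956)
∠(n_4, n_5) = 30.67°
δ = |180° − 30.67°| = 149.33°
149.33° > 2α = 77.32°  →  invalid

δ = 149.33°, invalid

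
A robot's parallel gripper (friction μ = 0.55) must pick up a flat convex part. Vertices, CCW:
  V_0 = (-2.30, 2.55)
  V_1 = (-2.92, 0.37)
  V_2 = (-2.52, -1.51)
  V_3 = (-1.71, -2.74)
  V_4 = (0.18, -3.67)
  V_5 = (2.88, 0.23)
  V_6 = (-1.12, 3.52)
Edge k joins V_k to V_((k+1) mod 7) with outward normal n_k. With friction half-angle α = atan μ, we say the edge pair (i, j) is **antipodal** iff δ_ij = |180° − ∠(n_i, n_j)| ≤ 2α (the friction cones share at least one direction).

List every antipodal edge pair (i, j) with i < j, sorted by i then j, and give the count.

count = 6; pairs: (0,4), (1,4), (1,5), (2,5), (3,5), (4,6)

α = atan 0.55 = 28.81°;  2α = 57.62°
n_0 = (-0.9619, +0.2736)
n_1 = (-0.9781, -0.2081)
n_2 = (-0.8352, -0.5500)
n_3 = (-0.4415, -0.8973)
n_4 = (+0.8222, -0.5692)
n_5 = (+0.6352, +0.7723)
n_6 = (-0.6350, +0.7725)
  (0,1): δ = 152.11°  ·
  (0,2): δ = 130.76°  ·
  (0,3): δ = 100.32°  ·
  (0,4): δ = 18.82°  ✓
  (0,5): δ = 66.44°  ·
  (0,6): δ = 145.30°  ·
  (1,2): δ = 158.65°  ·
  (1,3): δ = 128.21°  ·
  (1,4): δ = 46.71°  ✓
  (1,5): δ = 38.55°  ✓
  (1,6): δ = 117.41°  ·
  (2,3): δ = 149.57°  ·
  (2,4): δ = 68.06°  ·
  (2,5): δ = 17.20°  ✓
  (2,6): δ = 96.05°  ·
  (3,4): δ = 98.50°  ·
  (3,5): δ = 13.24°  ✓
  (3,6): δ = 65.62°  ·
  (4,5): δ = 94.74°  ·
  (4,6): δ = 15.88°  ✓
  (5,6): δ = 101.14°  ·
antipodal pairs: 6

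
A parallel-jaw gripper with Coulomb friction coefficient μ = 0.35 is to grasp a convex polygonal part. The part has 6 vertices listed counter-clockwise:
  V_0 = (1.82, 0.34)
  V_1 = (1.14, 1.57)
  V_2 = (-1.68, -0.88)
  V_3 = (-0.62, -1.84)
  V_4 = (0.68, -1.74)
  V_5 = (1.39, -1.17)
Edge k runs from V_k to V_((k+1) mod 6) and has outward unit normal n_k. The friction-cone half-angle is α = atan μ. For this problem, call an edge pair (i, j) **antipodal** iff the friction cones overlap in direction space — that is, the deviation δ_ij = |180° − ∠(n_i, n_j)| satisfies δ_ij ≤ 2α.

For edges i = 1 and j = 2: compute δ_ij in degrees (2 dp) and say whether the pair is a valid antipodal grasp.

δ = 83.15°, invalid

α = atan 0.35 = 19.29°;  2α = 38.58°
edge 1: e_1 = (-2.82, -2.45);  n_1 = (-0.6558, +0.7549)
edge 2: e_2 = (+1.06, -0.96);  n_2 = (-0.6713, -0.7412)
∠(n_1, n_2) = 96.85°
δ = |180° − 96.85°| = 83.15°
83.15° > 2α = 38.58°  →  invalid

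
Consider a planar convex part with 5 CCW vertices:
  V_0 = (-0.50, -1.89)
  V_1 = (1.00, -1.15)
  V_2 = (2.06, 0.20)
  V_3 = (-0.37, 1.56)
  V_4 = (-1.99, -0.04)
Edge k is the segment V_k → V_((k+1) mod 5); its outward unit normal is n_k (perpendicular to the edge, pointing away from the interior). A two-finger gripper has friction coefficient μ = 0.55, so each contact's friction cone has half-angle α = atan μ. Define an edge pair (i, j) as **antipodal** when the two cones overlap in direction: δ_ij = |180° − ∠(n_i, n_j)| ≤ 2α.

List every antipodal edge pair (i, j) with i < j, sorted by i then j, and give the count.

count = 4; pairs: (0,2), (0,3), (1,3), (2,4)

α = atan 0.55 = 28.81°;  2α = 57.62°
n_0 = (+0.4424, -0.8968)
n_1 = (+0.7865, -0.6176)
n_2 = (+0.4884, +0.8726)
n_3 = (-0.7027, +0.7115)
n_4 = (-0.7788, -0.6273)
  (0,1): δ = 154.40°  ·
  (0,2): δ = 55.49°  ✓
  (0,3): δ = 18.39°  ✓
  (0,4): δ = 102.59°  ·
  (1,2): δ = 81.10°  ·
  (1,3): δ = 7.22°  ✓
  (1,4): δ = 76.99°  ·
  (2,3): δ = 106.12°  ·
  (2,4): δ = 21.92°  ✓
  (3,4): δ = 95.80°  ·
antipodal pairs: 4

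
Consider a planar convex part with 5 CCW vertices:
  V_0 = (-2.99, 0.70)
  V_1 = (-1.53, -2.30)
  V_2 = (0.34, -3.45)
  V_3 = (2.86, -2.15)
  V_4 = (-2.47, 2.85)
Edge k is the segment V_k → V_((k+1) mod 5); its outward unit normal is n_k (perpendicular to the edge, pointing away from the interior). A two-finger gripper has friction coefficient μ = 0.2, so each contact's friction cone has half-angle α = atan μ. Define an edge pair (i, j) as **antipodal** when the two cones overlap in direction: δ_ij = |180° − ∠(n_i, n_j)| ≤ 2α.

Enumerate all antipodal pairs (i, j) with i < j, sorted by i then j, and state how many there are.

count = 2; pairs: (0,3), (1,3)

α = atan 0.2 = 11.31°;  2α = 22.62°
n_0 = (-0.8992, -0.4376)
n_1 = (-0.5238, -0.8518)
n_2 = (+0.4585, -0.8887)
n_3 = (+0.6842, +0.7293)
n_4 = (-0.9720, +0.2351)
  (0,1): δ = 147.54°  ·
  (0,2): δ = 88.66°  ·
  (0,3): δ = 20.88°  ✓
  (0,4): δ = 140.45°  ·
  (1,2): δ = 121.12°  ·
  (1,3): δ = 11.58°  ✓
  (1,4): δ = 107.99°  ·
  (2,3): δ = 70.46°  ·
  (2,4): δ = 49.12°  ·
  (3,4): δ = 60.43°  ·
antipodal pairs: 2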